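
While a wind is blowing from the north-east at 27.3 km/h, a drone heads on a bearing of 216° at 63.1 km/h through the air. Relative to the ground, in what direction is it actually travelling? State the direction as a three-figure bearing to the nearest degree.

Taking east as x and north as y: velocity relative to the air = (-37.089, -51.049) km/h; the air relative to ground = (-19.304, -19.304) km/h.
Velocity relative to ground = (-37.089, -51.049) + (-19.304, -19.304) = (-56.393, -70.353) km/h.
Bearing = atan2(-56.39, -70.35) = 218.71° clockwise from north.

219°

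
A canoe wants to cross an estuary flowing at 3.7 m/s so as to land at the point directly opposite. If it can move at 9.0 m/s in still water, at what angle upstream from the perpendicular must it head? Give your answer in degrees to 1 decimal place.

To cancel the current, the upstream component of the canoe's velocity must equal the flow: 9.0 sin θ = 3.7.
sin θ = 3.7 / 9.0 = 0.4111.
θ = arcsin(0.4111) = 24.275°.

24.3°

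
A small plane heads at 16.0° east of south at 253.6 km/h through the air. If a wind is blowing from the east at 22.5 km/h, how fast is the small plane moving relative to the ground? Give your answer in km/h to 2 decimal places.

Taking east as x and north as y: velocity relative to the air = (69.902, -243.776) km/h; the air relative to ground = (-22.500, 0.000) km/h.
Velocity relative to ground = (69.902, -243.776) + (-22.500, 0.000) = (47.402, -243.776) km/h.
Speed = |(47.402, -243.776)| = 248.342 km/h.

248.34 km/h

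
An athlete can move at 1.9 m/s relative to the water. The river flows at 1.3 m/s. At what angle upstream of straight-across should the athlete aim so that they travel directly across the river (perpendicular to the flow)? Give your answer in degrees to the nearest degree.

43°

To cancel the current, the upstream component of the athlete's velocity must equal the flow: 1.9 sin θ = 1.3.
sin θ = 1.3 / 1.9 = 0.6842.
θ = arcsin(0.6842) = 43.174°.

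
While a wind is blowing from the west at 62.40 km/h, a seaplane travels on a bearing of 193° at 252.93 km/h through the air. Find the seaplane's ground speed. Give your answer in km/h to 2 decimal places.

Taking east as x and north as y: velocity relative to the air = (-56.897, -246.447) km/h; the air relative to ground = (62.400, 0.000) km/h.
Velocity relative to ground = (-56.897, -246.447) + (62.400, 0.000) = (5.503, -246.447) km/h.
Speed = |(5.503, -246.447)| = 246.509 km/h.

246.51 km/h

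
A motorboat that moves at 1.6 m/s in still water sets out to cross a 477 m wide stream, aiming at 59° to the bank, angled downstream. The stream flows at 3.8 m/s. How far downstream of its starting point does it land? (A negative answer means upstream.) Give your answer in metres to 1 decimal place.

1608.3 m

Perpendicular speed = 1.371 m/s; crossing time = 477 / 1.371 = 347.803 s.
Net downstream speed = 4.624 m/s.
Drift = 4.624 × 347.803 = 1608.260 m (downstream).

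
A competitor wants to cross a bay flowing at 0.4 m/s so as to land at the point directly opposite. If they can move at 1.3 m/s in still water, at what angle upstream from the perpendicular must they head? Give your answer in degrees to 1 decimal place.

17.9°

To cancel the current, the upstream component of the competitor's velocity must equal the flow: 1.3 sin θ = 0.4.
sin θ = 0.4 / 1.3 = 0.3077.
θ = arcsin(0.3077) = 17.920°.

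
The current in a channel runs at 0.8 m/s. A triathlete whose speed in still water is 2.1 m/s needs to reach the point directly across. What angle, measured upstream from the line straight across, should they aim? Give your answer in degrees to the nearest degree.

22°

To cancel the current, the upstream component of the triathlete's velocity must equal the flow: 2.1 sin θ = 0.8.
sin θ = 0.8 / 2.1 = 0.3810.
θ = arcsin(0.3810) = 22.393°.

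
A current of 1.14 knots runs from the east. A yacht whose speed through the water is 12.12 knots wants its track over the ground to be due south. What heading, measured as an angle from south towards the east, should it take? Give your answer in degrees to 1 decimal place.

The current pushes perpendicular to the desired track; the heading must have a component into the current equal to 1.14 knots: 12.12 sin θ = 1.14.
sin θ = 0.0941, so θ = 5.397°.

5.4°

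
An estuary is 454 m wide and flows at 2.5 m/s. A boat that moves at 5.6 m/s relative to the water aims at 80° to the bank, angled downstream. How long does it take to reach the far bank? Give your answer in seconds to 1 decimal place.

The component of the boat's velocity perpendicular to the bank is 5.6 × sin 80° = 5.515 m/s.
The current is parallel to the bank, so it does not affect the crossing time.
Time = 454 / 5.515 = 82.322 s.

82.3 s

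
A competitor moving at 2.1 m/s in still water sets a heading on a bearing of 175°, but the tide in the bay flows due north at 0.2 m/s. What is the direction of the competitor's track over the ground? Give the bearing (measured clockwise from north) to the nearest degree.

Taking east as x and north as y: velocity relative to the water = (0.183, -2.092) m/s; the water relative to ground = (0.000, 0.200) m/s.
Velocity relative to ground = (0.183, -2.092) + (0.000, 0.200) = (0.183, -1.892) m/s.
Bearing = atan2(0.18, -1.89) = 174.47° clockwise from north.

174°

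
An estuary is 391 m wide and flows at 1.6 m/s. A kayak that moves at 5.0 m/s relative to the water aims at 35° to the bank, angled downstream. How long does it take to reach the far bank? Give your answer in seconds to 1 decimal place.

The component of the kayak's velocity perpendicular to the bank is 5.0 × sin 35° = 2.868 m/s.
The current is parallel to the bank, so it does not affect the crossing time.
Time = 391 / 2.868 = 136.338 s.

136.3 s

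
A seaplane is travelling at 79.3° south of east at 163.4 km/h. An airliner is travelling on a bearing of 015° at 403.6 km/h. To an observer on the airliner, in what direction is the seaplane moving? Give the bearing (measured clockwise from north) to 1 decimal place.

187.7°

Taking east as x and north as y: seaplane velocity = (30.338, -160.559) km/h; airliner velocity = (104.459, 389.848) km/h.
Velocity of seaplane relative to airliner = (30.338, -160.559) − (104.459, 389.848) = (-74.121, -550.407) km/h.
Bearing = atan2(-74.12, -550.41) = 187.67° clockwise from north.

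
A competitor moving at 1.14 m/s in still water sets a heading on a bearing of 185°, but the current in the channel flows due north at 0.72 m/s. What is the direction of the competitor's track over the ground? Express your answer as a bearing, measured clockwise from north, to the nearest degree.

193°

Taking east as x and north as y: velocity relative to the water = (-0.099, -1.136) m/s; the water relative to ground = (0.000, 0.720) m/s.
Velocity relative to ground = (-0.099, -1.136) + (0.000, 0.720) = (-0.099, -0.416) m/s.
Bearing = atan2(-0.10, -0.42) = 193.44° clockwise from north.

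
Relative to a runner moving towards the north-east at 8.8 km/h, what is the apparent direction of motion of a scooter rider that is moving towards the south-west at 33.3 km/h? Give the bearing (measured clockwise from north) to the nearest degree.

225°

Taking east as x and north as y: scooter rider velocity = (-23.547, -23.547) km/h; runner velocity = (6.223, 6.223) km/h.
Velocity of scooter rider relative to runner = (-23.547, -23.547) − (6.223, 6.223) = (-29.769, -29.769) km/h.
Bearing = atan2(-29.77, -29.77) = 225.00° clockwise from north.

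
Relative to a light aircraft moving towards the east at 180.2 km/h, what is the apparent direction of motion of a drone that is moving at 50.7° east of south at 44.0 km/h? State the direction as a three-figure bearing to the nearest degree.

259°

Taking east as x and north as y: drone velocity = (34.049, -27.869) km/h; light aircraft velocity = (180.200, 0.000) km/h.
Velocity of drone relative to light aircraft = (34.049, -27.869) − (180.200, 0.000) = (-146.151, -27.869) km/h.
Bearing = atan2(-146.15, -27.87) = 259.20° clockwise from north.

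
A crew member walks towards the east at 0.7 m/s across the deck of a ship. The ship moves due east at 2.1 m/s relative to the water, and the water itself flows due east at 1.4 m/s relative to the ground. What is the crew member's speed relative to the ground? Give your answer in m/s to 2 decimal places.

4.20 m/s

In east/north components (m/s): crew member relative to ship = (0.700, 0.000); ship relative to water = (2.100, 0.000); water relative to ground = (1.400, 0.000).
Sum = (4.200, 0.000) m/s.
Speed = |(4.200, 0.000)| = 4.200 m/s.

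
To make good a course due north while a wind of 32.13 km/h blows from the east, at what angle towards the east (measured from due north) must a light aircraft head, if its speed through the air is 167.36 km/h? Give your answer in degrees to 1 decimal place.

11.1°

The wind pushes perpendicular to the desired track; the heading must have a component into the wind equal to 32.13 km/h: 167.36 sin θ = 32.13.
sin θ = 0.1920, so θ = 11.068°.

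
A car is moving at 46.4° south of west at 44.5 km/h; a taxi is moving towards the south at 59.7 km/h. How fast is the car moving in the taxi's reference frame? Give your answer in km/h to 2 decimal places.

Taking east as x and north as y: car velocity = (-30.688, -32.226) km/h; taxi velocity = (0.000, -59.700) km/h.
Velocity of car relative to taxi = (-30.688, -32.226) − (0.000, -59.700) = (-30.688, 27.474) km/h.
Magnitude = |(-30.688, 27.474)| = 41.190 km/h.

41.19 km/h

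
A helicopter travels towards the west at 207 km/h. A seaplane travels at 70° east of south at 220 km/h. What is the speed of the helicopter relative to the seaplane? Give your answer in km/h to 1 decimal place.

420.5 km/h

Taking east as x and north as y: helicopter velocity = (-207.000, 0.000) km/h; seaplane velocity = (206.732, -75.244) km/h.
Velocity of helicopter relative to seaplane = (-207.000, 0.000) − (206.732, -75.244) = (-413.732, 75.244) km/h.
Magnitude = |(-413.732, 75.244)| = 420.519 km/h.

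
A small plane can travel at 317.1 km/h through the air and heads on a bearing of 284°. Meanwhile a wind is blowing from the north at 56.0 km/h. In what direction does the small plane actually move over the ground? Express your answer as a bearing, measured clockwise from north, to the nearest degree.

274°

Taking east as x and north as y: velocity relative to the air = (-307.681, 76.713) km/h; the air relative to ground = (0.000, -56.000) km/h.
Velocity relative to ground = (-307.681, 76.713) + (0.000, -56.000) = (-307.681, 20.713) km/h.
Bearing = atan2(-307.68, 20.71) = 273.85° clockwise from north.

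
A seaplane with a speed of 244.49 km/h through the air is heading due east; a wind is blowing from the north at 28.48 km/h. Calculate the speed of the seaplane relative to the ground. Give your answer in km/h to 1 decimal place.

246.1 km/h

Taking east as x and north as y: velocity relative to the air = (244.490, 0.000) km/h; the air relative to ground = (0.000, -28.480) km/h.
Velocity relative to ground = (244.490, 0.000) + (0.000, -28.480) = (244.490, -28.480) km/h.
Speed = |(244.490, -28.480)| = 246.143 km/h.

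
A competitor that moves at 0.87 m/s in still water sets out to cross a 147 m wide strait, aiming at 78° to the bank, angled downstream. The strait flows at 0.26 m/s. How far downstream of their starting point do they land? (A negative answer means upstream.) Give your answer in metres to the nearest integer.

Perpendicular speed = 0.851 m/s; crossing time = 147 / 0.851 = 172.740 s.
Net downstream speed = 0.441 m/s.
Drift = 0.441 × 172.740 = 76.158 m (downstream).

76 m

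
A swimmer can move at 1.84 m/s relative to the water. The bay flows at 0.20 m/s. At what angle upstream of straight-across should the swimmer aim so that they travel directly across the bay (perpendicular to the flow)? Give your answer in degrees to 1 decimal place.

To cancel the current, the upstream component of the swimmer's velocity must equal the flow: 1.84 sin θ = 0.20.
sin θ = 0.20 / 1.84 = 0.1087.
θ = arcsin(0.1087) = 6.240°.

6.2°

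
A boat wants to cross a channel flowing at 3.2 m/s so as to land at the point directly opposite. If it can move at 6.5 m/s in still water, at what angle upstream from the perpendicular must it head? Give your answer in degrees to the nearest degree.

To cancel the current, the upstream component of the boat's velocity must equal the flow: 6.5 sin θ = 3.2.
sin θ = 3.2 / 6.5 = 0.4923.
θ = arcsin(0.4923) = 29.492°.

29°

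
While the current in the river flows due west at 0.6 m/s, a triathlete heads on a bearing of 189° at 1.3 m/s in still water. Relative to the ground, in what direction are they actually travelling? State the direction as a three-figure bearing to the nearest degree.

Taking east as x and north as y: velocity relative to the water = (-0.203, -1.284) m/s; the water relative to ground = (-0.600, 0.000) m/s.
Velocity relative to ground = (-0.203, -1.284) + (-0.600, 0.000) = (-0.803, -1.284) m/s.
Bearing = atan2(-0.80, -1.28) = 212.03° clockwise from north.

212°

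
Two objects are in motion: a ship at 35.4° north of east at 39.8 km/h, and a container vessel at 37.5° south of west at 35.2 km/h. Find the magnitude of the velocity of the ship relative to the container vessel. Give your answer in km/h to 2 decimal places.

74.99 km/h

Taking east as x and north as y: ship velocity = (32.442, 23.055) km/h; container vessel velocity = (-27.926, -21.428) km/h.
Velocity of ship relative to container vessel = (32.442, 23.055) − (-27.926, -21.428) = (60.368, 44.484) km/h.
Magnitude = |(60.368, 44.484)| = 74.987 km/h.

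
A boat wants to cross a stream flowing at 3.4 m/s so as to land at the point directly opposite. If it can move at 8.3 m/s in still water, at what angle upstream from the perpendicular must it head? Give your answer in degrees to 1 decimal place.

24.2°

To cancel the current, the upstream component of the boat's velocity must equal the flow: 8.3 sin θ = 3.4.
sin θ = 3.4 / 8.3 = 0.4096.
θ = arcsin(0.4096) = 24.182°.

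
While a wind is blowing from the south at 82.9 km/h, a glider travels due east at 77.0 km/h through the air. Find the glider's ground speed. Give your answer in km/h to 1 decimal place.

Taking east as x and north as y: velocity relative to the air = (77.000, 0.000) km/h; the air relative to ground = (0.000, 82.900) km/h.
Velocity relative to ground = (77.000, 0.000) + (0.000, 82.900) = (77.000, 82.900) km/h.
Speed = |(77.000, 82.900)| = 113.143 km/h.

113.1 km/h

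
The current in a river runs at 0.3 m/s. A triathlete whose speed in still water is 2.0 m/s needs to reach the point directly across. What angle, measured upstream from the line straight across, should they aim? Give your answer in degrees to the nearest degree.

9°

To cancel the current, the upstream component of the triathlete's velocity must equal the flow: 2.0 sin θ = 0.3.
sin θ = 0.3 / 2.0 = 0.1500.
θ = arcsin(0.1500) = 8.627°.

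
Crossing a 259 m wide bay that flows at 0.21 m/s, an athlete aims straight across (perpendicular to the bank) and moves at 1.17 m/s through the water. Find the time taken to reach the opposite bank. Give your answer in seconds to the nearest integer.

221 s

The component of the athlete's velocity perpendicular to the bank is 1.17 m/s.
The current is parallel to the bank, so it does not affect the crossing time.
Time = 259 / 1.170 = 221.368 s.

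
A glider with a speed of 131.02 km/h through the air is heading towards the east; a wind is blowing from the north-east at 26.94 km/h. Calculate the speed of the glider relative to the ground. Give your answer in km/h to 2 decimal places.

113.58 km/h

Taking east as x and north as y: velocity relative to the air = (131.020, 0.000) km/h; the air relative to ground = (-19.049, -19.049) km/h.
Velocity relative to ground = (131.020, 0.000) + (-19.049, -19.049) = (111.971, -19.049) km/h.
Speed = |(111.971, -19.049)| = 113.579 km/h.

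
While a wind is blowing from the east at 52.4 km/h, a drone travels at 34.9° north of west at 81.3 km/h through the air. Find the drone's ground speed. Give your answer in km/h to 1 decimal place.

127.8 km/h

Taking east as x and north as y: velocity relative to the air = (-66.678, 46.515) km/h; the air relative to ground = (-52.400, 0.000) km/h.
Velocity relative to ground = (-66.678, 46.515) + (-52.400, 0.000) = (-119.078, 46.515) km/h.
Speed = |(-119.078, 46.515)| = 127.841 km/h.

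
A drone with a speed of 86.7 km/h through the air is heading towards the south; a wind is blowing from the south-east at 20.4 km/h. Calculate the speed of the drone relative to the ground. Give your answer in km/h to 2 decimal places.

73.70 km/h

Taking east as x and north as y: velocity relative to the air = (0.000, -86.700) km/h; the air relative to ground = (-14.425, 14.425) km/h.
Velocity relative to ground = (0.000, -86.700) + (-14.425, 14.425) = (-14.425, -72.275) km/h.
Speed = |(-14.425, -72.275)| = 73.700 km/h.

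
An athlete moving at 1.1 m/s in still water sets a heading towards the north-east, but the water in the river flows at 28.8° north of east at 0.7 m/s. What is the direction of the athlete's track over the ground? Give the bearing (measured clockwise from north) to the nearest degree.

051°

Taking east as x and north as y: velocity relative to the water = (0.778, 0.778) m/s; the water relative to ground = (0.613, 0.337) m/s.
Velocity relative to ground = (0.778, 0.778) + (0.613, 0.337) = (1.391, 1.115) m/s.
Bearing = atan2(1.39, 1.12) = 51.29° clockwise from north.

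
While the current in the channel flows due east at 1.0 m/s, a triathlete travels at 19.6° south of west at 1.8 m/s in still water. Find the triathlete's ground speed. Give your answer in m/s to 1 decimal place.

Taking east as x and north as y: velocity relative to the water = (-1.696, -0.604) m/s; the water relative to ground = (1.000, 0.000) m/s.
Velocity relative to ground = (-1.696, -0.604) + (1.000, 0.000) = (-0.696, -0.604) m/s.
Speed = |(-0.696, -0.604)| = 0.921 m/s.

0.9 m/s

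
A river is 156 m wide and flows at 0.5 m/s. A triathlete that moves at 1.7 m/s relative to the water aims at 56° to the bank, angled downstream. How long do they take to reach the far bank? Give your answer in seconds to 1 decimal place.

The component of the triathlete's velocity perpendicular to the bank is 1.7 × sin 56° = 1.409 m/s.
Only the cross-stream component determines the crossing time; the current contributes nothing perpendicular to the bank.
Time = 156 / 1.409 = 110.688 s.

110.7 s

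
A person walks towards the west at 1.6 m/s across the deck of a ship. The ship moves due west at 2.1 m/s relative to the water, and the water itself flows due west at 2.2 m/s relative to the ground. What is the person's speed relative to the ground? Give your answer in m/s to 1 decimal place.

In east/north components (m/s): person relative to ship = (-1.600, 0.000); ship relative to water = (-2.100, 0.000); water relative to ground = (-2.200, 0.000).
Sum = (-5.900, 0.000) m/s.
Speed = |(-5.900, 0.000)| = 5.900 m/s.

5.9 m/s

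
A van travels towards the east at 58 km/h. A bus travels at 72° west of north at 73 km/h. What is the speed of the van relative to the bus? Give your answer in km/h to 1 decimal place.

129.4 km/h

Taking east as x and north as y: van velocity = (58.000, 0.000) km/h; bus velocity = (-69.427, 22.558) km/h.
Velocity of van relative to bus = (58.000, 0.000) − (-69.427, 22.558) = (127.427, -22.558) km/h.
Magnitude = |(127.427, -22.558)| = 129.408 km/h.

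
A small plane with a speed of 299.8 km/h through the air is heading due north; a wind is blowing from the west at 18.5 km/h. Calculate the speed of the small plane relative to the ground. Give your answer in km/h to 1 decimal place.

Taking east as x and north as y: velocity relative to the air = (0.000, 299.800) km/h; the air relative to ground = (18.500, 0.000) km/h.
Velocity relative to ground = (0.000, 299.800) + (18.500, 0.000) = (18.500, 299.800) km/h.
Speed = |(18.500, 299.800)| = 300.370 km/h.

300.4 km/h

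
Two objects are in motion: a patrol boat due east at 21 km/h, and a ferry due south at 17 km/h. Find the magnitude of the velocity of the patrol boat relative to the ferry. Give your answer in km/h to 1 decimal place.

Taking east as x and north as y: patrol boat velocity = (21.000, 0.000) km/h; ferry velocity = (0.000, -17.000) km/h.
Velocity of patrol boat relative to ferry = (21.000, 0.000) − (0.000, -17.000) = (21.000, 17.000) km/h.
Magnitude = |(21.000, 17.000)| = 27.019 km/h.

27.0 km/h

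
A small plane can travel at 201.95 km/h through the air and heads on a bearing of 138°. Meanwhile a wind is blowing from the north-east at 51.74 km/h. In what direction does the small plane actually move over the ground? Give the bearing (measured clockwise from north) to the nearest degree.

Taking east as x and north as y: velocity relative to the air = (135.131, -150.078) km/h; the air relative to ground = (-36.586, -36.586) km/h.
Velocity relative to ground = (135.131, -150.078) + (-36.586, -36.586) = (98.545, -186.664) km/h.
Bearing = atan2(98.55, -186.66) = 152.17° clockwise from north.

152°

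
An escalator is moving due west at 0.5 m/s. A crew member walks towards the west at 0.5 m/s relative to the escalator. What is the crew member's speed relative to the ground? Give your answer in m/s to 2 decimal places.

1.00 m/s

Taking east as x and north as y: escalator velocity = (-0.500, 0.000) m/s; crew member velocity relative to escalator = (-0.500, 0.000) m/s.
Velocity relative to ground = (-0.500, 0.000) + (-0.500, 0.000) = (-1.000, 0.000) m/s.
Speed = |(-1.000, 0.000)| = 1.000 m/s.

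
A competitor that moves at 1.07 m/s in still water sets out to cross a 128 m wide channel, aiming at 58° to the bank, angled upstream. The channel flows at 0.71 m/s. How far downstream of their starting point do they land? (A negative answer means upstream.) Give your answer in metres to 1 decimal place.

20.2 m

Perpendicular speed = 0.907 m/s; crossing time = 128 / 0.907 = 141.061 s.
Net downstream speed = 0.143 m/s.
Drift = 0.143 × 141.061 = 20.170 m (downstream).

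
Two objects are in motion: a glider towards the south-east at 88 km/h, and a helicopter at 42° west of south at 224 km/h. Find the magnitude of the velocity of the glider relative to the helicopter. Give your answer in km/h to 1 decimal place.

236.3 km/h

Taking east as x and north as y: glider velocity = (62.225, -62.225) km/h; helicopter velocity = (-149.885, -166.464) km/h.
Velocity of glider relative to helicopter = (62.225, -62.225) − (-149.885, -166.464) = (212.111, 104.239) km/h.
Magnitude = |(212.111, 104.239)| = 236.340 km/h.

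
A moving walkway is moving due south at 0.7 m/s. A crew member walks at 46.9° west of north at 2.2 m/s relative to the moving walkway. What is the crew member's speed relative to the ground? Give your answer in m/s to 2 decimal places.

Taking east as x and north as y: moving walkway velocity = (0.000, -0.700) m/s; crew member velocity relative to moving walkway = (-1.606, 1.503) m/s.
Velocity relative to ground = (0.000, -0.700) + (-1.606, 1.503) = (-1.606, 0.803) m/s.
Speed = |(-1.606, 0.803)| = 1.796 m/s.

1.80 m/s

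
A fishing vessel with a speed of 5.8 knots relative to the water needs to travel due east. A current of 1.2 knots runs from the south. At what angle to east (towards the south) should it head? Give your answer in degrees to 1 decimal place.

The current pushes perpendicular to the desired track; the heading must have a component into the current equal to 1.2 knots: 5.8 sin θ = 1.2.
sin θ = 0.2069, so θ = 11.941°.

11.9°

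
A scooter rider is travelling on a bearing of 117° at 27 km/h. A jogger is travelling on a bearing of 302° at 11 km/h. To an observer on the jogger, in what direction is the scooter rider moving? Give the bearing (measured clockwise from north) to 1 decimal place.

118.4°

Taking east as x and north as y: scooter rider velocity = (24.057, -12.258) km/h; jogger velocity = (-9.329, 5.829) km/h.
Velocity of scooter rider relative to jogger = (24.057, -12.258) − (-9.329, 5.829) = (33.386, -18.087) km/h.
Bearing = atan2(33.39, -18.09) = 118.45° clockwise from north.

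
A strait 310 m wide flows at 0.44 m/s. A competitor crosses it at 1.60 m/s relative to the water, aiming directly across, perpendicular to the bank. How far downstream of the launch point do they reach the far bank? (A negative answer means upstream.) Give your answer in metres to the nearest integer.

Perpendicular speed = 1.600 m/s; crossing time = 310 / 1.600 = 193.750 s.
Net downstream speed = 0.440 m/s.
Drift = 0.440 × 193.750 = 85.250 m (downstream).

85 m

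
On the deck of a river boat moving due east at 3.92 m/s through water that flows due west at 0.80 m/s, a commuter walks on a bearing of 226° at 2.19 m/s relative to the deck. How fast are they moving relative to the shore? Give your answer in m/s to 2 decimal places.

2.17 m/s

In east/north components (m/s): commuter relative to river boat = (-1.575, -1.521); river boat relative to water = (3.920, 0.000); water relative to ground = (-0.800, 0.000).
Sum = (1.545, -1.521) m/s.
Speed = |(1.545, -1.521)| = 2.168 m/s.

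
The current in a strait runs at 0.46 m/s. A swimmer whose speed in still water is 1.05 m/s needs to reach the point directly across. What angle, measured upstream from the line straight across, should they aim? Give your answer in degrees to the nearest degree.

To cancel the current, the upstream component of the swimmer's velocity must equal the flow: 1.05 sin θ = 0.46.
sin θ = 0.46 / 1.05 = 0.4381.
θ = arcsin(0.4381) = 25.982°.

26°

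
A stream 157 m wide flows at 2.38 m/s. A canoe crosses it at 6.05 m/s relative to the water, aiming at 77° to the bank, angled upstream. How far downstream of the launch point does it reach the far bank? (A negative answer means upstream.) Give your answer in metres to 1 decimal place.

Perpendicular speed = 5.895 m/s; crossing time = 157 / 5.895 = 26.633 s.
Net downstream speed = 1.019 m/s.
Drift = 1.019 × 26.633 = 27.140 m (downstream).

27.1 m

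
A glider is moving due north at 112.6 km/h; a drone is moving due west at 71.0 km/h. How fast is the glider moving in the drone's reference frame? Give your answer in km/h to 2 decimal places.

133.12 km/h

Taking east as x and north as y: glider velocity = (0.000, 112.600) km/h; drone velocity = (-71.000, 0.000) km/h.
Velocity of glider relative to drone = (0.000, 112.600) − (-71.000, 0.000) = (71.000, 112.600) km/h.
Magnitude = |(71.000, 112.600)| = 133.116 km/h.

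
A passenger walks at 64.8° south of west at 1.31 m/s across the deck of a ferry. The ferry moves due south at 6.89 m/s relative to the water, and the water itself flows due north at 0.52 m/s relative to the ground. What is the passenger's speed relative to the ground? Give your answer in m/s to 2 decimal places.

7.58 m/s

In east/north components (m/s): passenger relative to ferry = (-0.558, -1.185); ferry relative to water = (0.000, -6.890); water relative to ground = (0.000, 0.520).
Sum = (-0.558, -7.555) m/s.
Speed = |(-0.558, -7.555)| = 7.576 m/s.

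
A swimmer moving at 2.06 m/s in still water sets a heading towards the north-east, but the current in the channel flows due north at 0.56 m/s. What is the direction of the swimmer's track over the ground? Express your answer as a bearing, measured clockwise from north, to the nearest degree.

036°

Taking east as x and north as y: velocity relative to the water = (1.457, 1.457) m/s; the water relative to ground = (0.000, 0.560) m/s.
Velocity relative to ground = (1.457, 1.457) + (0.000, 0.560) = (1.457, 2.017) m/s.
Bearing = atan2(1.46, 2.02) = 35.84° clockwise from north.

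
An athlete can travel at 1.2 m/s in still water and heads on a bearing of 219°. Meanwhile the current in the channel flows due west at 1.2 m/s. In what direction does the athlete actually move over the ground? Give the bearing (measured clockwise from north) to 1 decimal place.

Taking east as x and north as y: velocity relative to the water = (-0.755, -0.933) m/s; the water relative to ground = (-1.200, 0.000) m/s.
Velocity relative to ground = (-0.755, -0.933) + (-1.200, 0.000) = (-1.955, -0.933) m/s.
Bearing = atan2(-1.96, -0.93) = 244.50° clockwise from north.

244.5°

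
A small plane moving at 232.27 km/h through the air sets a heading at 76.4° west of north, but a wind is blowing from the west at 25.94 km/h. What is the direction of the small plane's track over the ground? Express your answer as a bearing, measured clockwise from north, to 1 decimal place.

Taking east as x and north as y: velocity relative to the air = (-225.757, 54.616) km/h; the air relative to ground = (25.940, 0.000) km/h.
Velocity relative to ground = (-225.757, 54.616) + (25.940, 0.000) = (-199.817, 54.616) km/h.
Bearing = atan2(-199.82, 54.62) = 285.29° clockwise from north.

285.3°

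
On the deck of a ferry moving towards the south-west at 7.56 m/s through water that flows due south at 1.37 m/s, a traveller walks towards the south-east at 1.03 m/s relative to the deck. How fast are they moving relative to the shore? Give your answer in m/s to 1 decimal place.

In east/north components (m/s): traveller relative to ferry = (0.728, -0.728); ferry relative to water = (-5.346, -5.346); water relative to ground = (0.000, -1.370).
Sum = (-4.617, -7.444) m/s.
Speed = |(-4.617, -7.444)| = 8.760 m/s.

8.8 m/s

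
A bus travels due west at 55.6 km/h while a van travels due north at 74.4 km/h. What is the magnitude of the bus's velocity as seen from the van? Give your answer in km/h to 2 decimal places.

Taking east as x and north as y: bus velocity = (-55.600, 0.000) km/h; van velocity = (0.000, 74.400) km/h.
Velocity of bus relative to van = (-55.600, 0.000) − (0.000, 74.400) = (-55.600, -74.400) km/h.
Magnitude = |(-55.600, -74.400)| = 92.880 km/h.

92.88 km/h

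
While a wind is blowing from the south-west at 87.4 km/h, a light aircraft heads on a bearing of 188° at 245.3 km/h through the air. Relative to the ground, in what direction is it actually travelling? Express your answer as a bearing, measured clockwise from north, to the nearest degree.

171°

Taking east as x and north as y: velocity relative to the air = (-34.139, -242.913) km/h; the air relative to ground = (61.801, 61.801) km/h.
Velocity relative to ground = (-34.139, -242.913) + (61.801, 61.801) = (27.662, -181.112) km/h.
Bearing = atan2(27.66, -181.11) = 171.32° clockwise from north.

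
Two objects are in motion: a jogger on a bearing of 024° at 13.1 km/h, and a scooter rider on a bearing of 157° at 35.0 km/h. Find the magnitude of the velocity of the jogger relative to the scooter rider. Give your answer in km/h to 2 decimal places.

Taking east as x and north as y: jogger velocity = (5.328, 11.967) km/h; scooter rider velocity = (13.676, -32.218) km/h.
Velocity of jogger relative to scooter rider = (5.328, 11.967) − (13.676, -32.218) = (-8.347, 44.185) km/h.
Magnitude = |(-8.347, 44.185)| = 44.967 km/h.

44.97 km/h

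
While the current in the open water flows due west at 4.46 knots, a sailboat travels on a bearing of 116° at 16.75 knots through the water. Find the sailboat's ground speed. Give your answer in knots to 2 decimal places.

Taking east as x and north as y: velocity relative to the water = (15.055, -7.343) knots; the water relative to ground = (-4.460, 0.000) knots.
Velocity relative to ground = (15.055, -7.343) + (-4.460, 0.000) = (10.595, -7.343) knots.
Speed = |(10.595, -7.343)| = 12.891 knots.

12.89 knots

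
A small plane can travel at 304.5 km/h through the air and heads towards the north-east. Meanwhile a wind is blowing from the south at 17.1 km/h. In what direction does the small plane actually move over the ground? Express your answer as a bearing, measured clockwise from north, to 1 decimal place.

Taking east as x and north as y: velocity relative to the air = (215.314, 215.314) km/h; the air relative to ground = (0.000, 17.100) km/h.
Velocity relative to ground = (215.314, 215.314) + (0.000, 17.100) = (215.314, 232.414) km/h.
Bearing = atan2(215.31, 232.41) = 42.81° clockwise from north.

042.8°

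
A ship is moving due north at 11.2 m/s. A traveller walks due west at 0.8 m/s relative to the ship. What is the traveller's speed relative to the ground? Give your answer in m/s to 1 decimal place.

11.2 m/s

Taking east as x and north as y: ship velocity = (0.000, 11.200) m/s; traveller velocity relative to ship = (-0.800, 0.000) m/s.
Velocity relative to ground = (0.000, 11.200) + (-0.800, 0.000) = (-0.800, 11.200) m/s.
Speed = |(-0.800, 11.200)| = 11.229 m/s.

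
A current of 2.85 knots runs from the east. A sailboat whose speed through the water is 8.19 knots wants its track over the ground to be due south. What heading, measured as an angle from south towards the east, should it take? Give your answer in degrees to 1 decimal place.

The current pushes perpendicular to the desired track; the heading must have a component into the current equal to 2.85 knots: 8.19 sin θ = 2.85.
sin θ = 0.3480, so θ = 20.364°.

20.4°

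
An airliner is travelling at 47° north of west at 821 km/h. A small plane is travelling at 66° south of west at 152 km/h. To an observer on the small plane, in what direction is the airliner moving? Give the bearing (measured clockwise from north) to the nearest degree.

Taking east as x and north as y: airliner velocity = (-559.921, 600.441) km/h; small plane velocity = (-61.824, -138.859) km/h.
Velocity of airliner relative to small plane = (-559.921, 600.441) − (-61.824, -138.859) = (-498.097, 739.300) km/h.
Bearing = atan2(-498.10, 739.30) = 326.03° clockwise from north.

326°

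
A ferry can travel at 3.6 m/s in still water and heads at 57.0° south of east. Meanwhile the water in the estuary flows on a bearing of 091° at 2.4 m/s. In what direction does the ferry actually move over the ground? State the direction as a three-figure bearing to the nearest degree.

125°

Taking east as x and north as y: velocity relative to the water = (1.961, -3.019) m/s; the water relative to ground = (2.400, -0.042) m/s.
Velocity relative to ground = (1.961, -3.019) + (2.400, -0.042) = (4.360, -3.061) m/s.
Bearing = atan2(4.36, -3.06) = 125.07° clockwise from north.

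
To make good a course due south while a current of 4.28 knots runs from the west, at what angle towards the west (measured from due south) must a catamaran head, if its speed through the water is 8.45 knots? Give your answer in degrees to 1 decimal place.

30.4°

The current pushes perpendicular to the desired track; the heading must have a component into the current equal to 4.28 knots: 8.45 sin θ = 4.28.
sin θ = 0.5065, so θ = 30.432°.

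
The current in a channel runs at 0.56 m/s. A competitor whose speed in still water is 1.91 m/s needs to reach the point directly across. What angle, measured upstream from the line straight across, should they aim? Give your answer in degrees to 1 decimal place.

To cancel the current, the upstream component of the competitor's velocity must equal the flow: 1.91 sin θ = 0.56.
sin θ = 0.56 / 1.91 = 0.2932.
θ = arcsin(0.2932) = 17.049°.

17.0°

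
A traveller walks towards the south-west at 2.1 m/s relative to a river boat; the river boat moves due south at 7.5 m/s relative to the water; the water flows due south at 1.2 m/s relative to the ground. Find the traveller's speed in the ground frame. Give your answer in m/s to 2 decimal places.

10.29 m/s

In east/north components (m/s): traveller relative to river boat = (-1.485, -1.485); river boat relative to water = (0.000, -7.500); water relative to ground = (0.000, -1.200).
Sum = (-1.485, -10.185) m/s.
Speed = |(-1.485, -10.185)| = 10.293 m/s.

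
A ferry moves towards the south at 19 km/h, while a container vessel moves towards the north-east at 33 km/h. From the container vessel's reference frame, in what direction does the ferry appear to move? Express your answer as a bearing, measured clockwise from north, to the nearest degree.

209°

Taking east as x and north as y: ferry velocity = (0.000, -19.000) km/h; container vessel velocity = (23.335, 23.335) km/h.
Velocity of ferry relative to container vessel = (0.000, -19.000) − (23.335, 23.335) = (-23.335, -42.335) km/h.
Bearing = atan2(-23.33, -42.33) = 208.86° clockwise from north.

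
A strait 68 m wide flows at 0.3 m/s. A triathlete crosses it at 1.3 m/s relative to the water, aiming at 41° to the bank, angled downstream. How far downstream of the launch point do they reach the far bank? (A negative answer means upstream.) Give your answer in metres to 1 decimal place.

102.1 m

Perpendicular speed = 0.853 m/s; crossing time = 68 / 0.853 = 79.730 s.
Net downstream speed = 1.281 m/s.
Drift = 1.281 × 79.730 = 102.144 m (downstream).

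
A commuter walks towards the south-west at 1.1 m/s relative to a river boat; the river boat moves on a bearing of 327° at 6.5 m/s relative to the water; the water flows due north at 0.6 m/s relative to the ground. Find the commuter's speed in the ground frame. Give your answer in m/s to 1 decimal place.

In east/north components (m/s): commuter relative to river boat = (-0.778, -0.778); river boat relative to water = (-3.540, 5.451); water relative to ground = (0.000, 0.600).
Sum = (-4.318, 5.274) m/s.
Speed = |(-4.318, 5.274)| = 6.816 m/s.

6.8 m/s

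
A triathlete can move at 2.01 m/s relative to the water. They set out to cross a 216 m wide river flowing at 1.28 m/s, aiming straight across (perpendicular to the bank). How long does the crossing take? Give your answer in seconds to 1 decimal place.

The component of the triathlete's velocity perpendicular to the bank is 2.01 m/s.
The current is parallel to the bank, so it does not affect the crossing time.
Time = 216 / 2.010 = 107.463 s.

107.5 s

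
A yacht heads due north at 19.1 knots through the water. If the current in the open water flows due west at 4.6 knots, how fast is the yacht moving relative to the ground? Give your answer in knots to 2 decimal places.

19.65 knots

Taking east as x and north as y: velocity relative to the water = (0.000, 19.100) knots; the water relative to ground = (-4.600, 0.000) knots.
Velocity relative to ground = (0.000, 19.100) + (-4.600, 0.000) = (-4.600, 19.100) knots.
Speed = |(-4.600, 19.100)| = 19.646 knots.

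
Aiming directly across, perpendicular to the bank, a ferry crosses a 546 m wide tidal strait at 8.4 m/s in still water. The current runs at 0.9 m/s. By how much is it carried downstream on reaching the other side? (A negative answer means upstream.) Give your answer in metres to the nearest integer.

59 m

Perpendicular speed = 8.400 m/s; crossing time = 546 / 8.400 = 65.000 s.
Net downstream speed = 0.900 m/s.
Drift = 0.900 × 65.000 = 58.500 m (downstream).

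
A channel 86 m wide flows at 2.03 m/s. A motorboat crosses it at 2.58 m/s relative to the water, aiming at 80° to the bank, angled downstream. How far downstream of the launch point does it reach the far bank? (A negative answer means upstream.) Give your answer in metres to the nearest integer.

Perpendicular speed = 2.541 m/s; crossing time = 86 / 2.541 = 33.848 s.
Net downstream speed = 2.478 m/s.
Drift = 2.478 × 33.848 = 83.875 m (downstream).

84 m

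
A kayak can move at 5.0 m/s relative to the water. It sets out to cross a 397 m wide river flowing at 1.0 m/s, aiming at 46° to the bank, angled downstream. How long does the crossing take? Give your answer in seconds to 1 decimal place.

The component of the kayak's velocity perpendicular to the bank is 5.0 × sin 46° = 3.597 m/s.
Only the cross-stream component determines the crossing time; the current contributes nothing perpendicular to the bank.
Time = 397 / 3.597 = 110.379 s.

110.4 s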